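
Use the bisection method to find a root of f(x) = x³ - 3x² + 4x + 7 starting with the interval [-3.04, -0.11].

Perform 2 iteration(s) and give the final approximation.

f(x) = x³ - 3x² + 4x + 7
Initial interval: [-3.04, -0.11]

Iteration 1:
  c_1 = (-3.040000 + (-0.110000))/2 = -1.575000
  f(c_1) = f(-1.575000) = -10.648859
  f(a) × f(c) ≥ 0, new interval: [-1.575000, -0.110000]
Iteration 2:
  c_2 = (-1.575000 + (-0.110000))/2 = -0.842500
  f(c_2) = f(-0.842500) = 0.902569
  f(a) × f(c) < 0, new interval: [-1.575000, -0.842500]

After 2 iteration(s), the approximation is c_2 = -0.842500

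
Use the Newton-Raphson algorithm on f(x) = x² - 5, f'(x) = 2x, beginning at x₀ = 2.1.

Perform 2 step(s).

f(x) = x² - 5
f'(x) = 2x
x₀ = 2.1

Newton-Raphson formula: x_{n+1} = x_n - f(x_n)/f'(x_n)

Iteration 1:
  f(2.100000) = -0.590000
  f'(2.100000) = 4.200000
  x_1 = 2.100000 - (-0.590000)/4.200000 = 2.240476
Iteration 2:
  f(2.240476) = 0.019734
  f'(2.240476) = 4.480952
  x_2 = 2.240476 - 0.019734/4.480952 = 2.236072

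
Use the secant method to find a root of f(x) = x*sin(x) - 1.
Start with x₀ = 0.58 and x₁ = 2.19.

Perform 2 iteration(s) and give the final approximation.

f(x) = x*sin(x) - 1
x₀ = 0.58, x₁ = 2.19

Secant formula: x_{n+1} = x_n - f(x_n)(x_n - x_{n-1})/(f(x_n) - f(x_{n-1}))

Iteration 1:
  f(0.580000) = -0.682146
  f(2.190000) = 0.783407
  x_2 = 2.190000 - 0.783407×(2.190000 - 0.580000)/(0.783407 - (-0.682146))
       = 1.329380
Iteration 2:
  f(2.190000) = 0.783407
  f(1.329380) = 0.290828
  x_3 = 1.329380 - 0.290828×(1.329380 - 2.190000)/(0.290828 - 0.783407)
       = 0.821253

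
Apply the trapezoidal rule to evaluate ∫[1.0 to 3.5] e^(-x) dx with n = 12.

f(x) = e^(-x)
a = 1.0, b = 3.5, n = 12
h = (b - a)/n = 0.208333

Trapezoidal rule: (h/2)[f(x₀) + 2f(x₁) + 2f(x₂) + ... + f(xₙ)]

x_0 = 1.0000, f(x_0) = 0.367879, coefficient = 1
x_1 = 1.2083, f(x_1) = 0.298695, coefficient = 2
x_2 = 1.4167, f(x_2) = 0.242521, coefficient = 2
x_3 = 1.6250, f(x_3) = 0.196912, coefficient = 2
x_4 = 1.8333, f(x_4) = 0.159880, coefficient = 2
x_5 = 2.0417, f(x_5) = 0.129812, coefficient = 2
x_6 = 2.2500, f(x_6) = 0.105399, coefficient = 2
x_7 = 2.4583, f(x_7) = 0.085577, coefficient = 2
x_8 = 2.6667, f(x_8) = 0.069483, coefficient = 2
x_9 = 2.8750, f(x_9) = 0.056416, coefficient = 2
x_10 = 3.0833, f(x_10) = 0.045806, coefficient = 2
x_11 = 3.2917, f(x_11) = 0.037192, coefficient = 2
x_12 = 3.5000, f(x_12) = 0.030197, coefficient = 1

I ≈ (0.208333/2) × 3.253464 = 0.338903
Exact value: 0.337682
Error: 0.001220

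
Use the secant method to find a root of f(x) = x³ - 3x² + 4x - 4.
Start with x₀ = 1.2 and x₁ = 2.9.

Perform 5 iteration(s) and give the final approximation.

f(x) = x³ - 3x² + 4x - 4
x₀ = 1.2, x₁ = 2.9

Secant formula: x_{n+1} = x_n - f(x_n)(x_n - x_{n-1})/(f(x_n) - f(x_{n-1}))

Iteration 1:
  f(1.200000) = -1.792000
  f(2.900000) = 6.759000
  x_2 = 2.900000 - 6.759000×(2.900000 - 1.200000)/(6.759000 - (-1.792000))
       = 1.556262
Iteration 2:
  f(2.900000) = 6.759000
  f(1.556262) = -1.271614
  x_3 = 1.556262 - (-1.271614)×(1.556262 - 2.900000)/(-1.271614 - 6.759000)
       = 1.769038
Iteration 3:
  f(1.556262) = -1.271614
  f(1.769038) = -0.776139
  x_4 = 1.769038 - (-0.776139)×(1.769038 - 1.556262)/(-0.776139 - (-1.271614))
       = 2.102340
Iteration 4:
  f(1.769038) = -0.776139
  f(2.102340) = 0.441852
  x_5 = 2.102340 - 0.441852×(2.102340 - 1.769038)/(0.441852 - (-0.776139))
       = 1.981427
Iteration 5:
  f(2.102340) = 0.441852
  f(1.981427) = -0.073262
  x_6 = 1.981427 - (-0.073262)×(1.981427 - 2.102340)/(-0.073262 - 0.441852)
       = 1.998624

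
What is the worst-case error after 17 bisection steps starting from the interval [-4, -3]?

Bisection error bound: |error| ≤ (b-a)/2^n
|error| ≤ (-3 - (-4))/2^17 = 1/2^17
|error| ≤ 0.0000076294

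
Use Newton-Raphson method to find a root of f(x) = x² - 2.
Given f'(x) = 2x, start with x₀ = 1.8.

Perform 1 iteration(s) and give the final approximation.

f(x) = x² - 2
f'(x) = 2x
x₀ = 1.8

Newton-Raphson formula: x_{n+1} = x_n - f(x_n)/f'(x_n)

Iteration 1:
  f(1.800000) = 1.240000
  f'(1.800000) = 3.600000
  x_1 = 1.800000 - 1.240000/3.600000 = 1.455556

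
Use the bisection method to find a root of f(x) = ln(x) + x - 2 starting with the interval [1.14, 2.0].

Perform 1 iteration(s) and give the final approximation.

f(x) = ln(x) + x - 2
Initial interval: [1.14, 2.0]

Iteration 1:
  c_1 = (1.140000 + 2.000000)/2 = 1.570000
  f(c_1) = f(1.570000) = 0.021076
  f(a) × f(c) < 0, new interval: [1.140000, 1.570000]

After 1 iteration(s), the approximation is c_1 = 1.570000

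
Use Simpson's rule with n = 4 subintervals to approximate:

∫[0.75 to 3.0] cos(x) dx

f(x) = cos(x)
a = 0.75, b = 3.0, n = 4
h = (b - a)/n = 0.562500

Simpson's rule: (h/3)[f(x₀) + 4f(x₁) + 2f(x₂) + ... + f(xₙ)]

x_0 = 0.7500, f(x_0) = 0.731689, coefficient = 1
x_1 = 1.3125, f(x_1) = 0.255434, coefficient = 4
x_2 = 1.8750, f(x_2) = -0.299534, coefficient = 2
x_3 = 2.4375, f(x_3) = -0.762199, coefficient = 4
x_4 = 3.0000, f(x_4) = -0.989992, coefficient = 1

I ≈ (0.562500/3) × -2.884432 = -0.540831
Exact value: -0.540519
Error: 0.000312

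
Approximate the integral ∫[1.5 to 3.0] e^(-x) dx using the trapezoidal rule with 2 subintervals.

f(x) = e^(-x)
a = 1.5, b = 3.0, n = 2
h = (b - a)/n = 0.750000

Trapezoidal rule: (h/2)[f(x₀) + 2f(x₁) + 2f(x₂) + ... + f(xₙ)]

x_0 = 1.5000, f(x_0) = 0.223130, coefficient = 1
x_1 = 2.2500, f(x_1) = 0.105399, coefficient = 2
x_2 = 3.0000, f(x_2) = 0.049787, coefficient = 1

I ≈ (0.750000/2) × 0.483716 = 0.181393
Exact value: 0.173343
Error: 0.008050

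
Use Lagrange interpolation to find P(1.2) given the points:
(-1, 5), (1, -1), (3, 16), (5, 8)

Lagrange interpolation formula:
P(x) = Σ yᵢ × Lᵢ(x)
where Lᵢ(x) = Π_{j≠i} (x - xⱼ)/(xᵢ - xⱼ)

L_0(1.2) = (1.2 - 1)/(-1 - 1) × (1.2 - 3)/(-1 - 3) × (1.2 - 5)/(-1 - 5) = -0.028500
L_1(1.2) = (1.2 - (-1))/(1 - (-1)) × (1.2 - 3)/(1 - 3) × (1.2 - 5)/(1 - 5) = 0.940500
L_2(1.2) = (1.2 - (-1))/(3 - (-1)) × (1.2 - 1)/(3 - 1) × (1.2 - 5)/(3 - 5) = 0.104500
L_3(1.2) = (1.2 - (-1))/(5 - (-1)) × (1.2 - 1)/(5 - 1) × (1.2 - 3)/(5 - 3) = -0.016500

P(1.2) = 5×L_0(1.2) + (-1)×L_1(1.2) + 16×L_2(1.2) + 8×L_3(1.2)
P(1.2) = 0.457000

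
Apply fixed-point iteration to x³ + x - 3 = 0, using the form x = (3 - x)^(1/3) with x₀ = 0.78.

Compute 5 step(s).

Equation: x³ + x - 3 = 0
Fixed-point form: x = (3 - x)^(1/3)
x₀ = 0.78

x_1 = g(0.780000) = 1.304521
x_2 = g(1.304521) = 1.192424
x_3 = g(1.192424) = 1.218145
x_4 = g(1.218145) = 1.212339
x_5 = g(1.212339) = 1.213654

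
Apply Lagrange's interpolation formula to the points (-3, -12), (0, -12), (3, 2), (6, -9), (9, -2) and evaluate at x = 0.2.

Lagrange interpolation formula:
P(x) = Σ yᵢ × Lᵢ(x)
where Lᵢ(x) = Π_{j≠i} (x - xⱼ)/(xᵢ - xⱼ)

L_0(0.2) = (0.2 - 0)/(-3 - 0) × (0.2 - 3)/(-3 - 3) × (0.2 - 6)/(-3 - 6) × (0.2 - 9)/(-3 - 9) = -0.014703
L_1(0.2) = (0.2 - (-3))/(0 - (-3)) × (0.2 - 3)/(0 - 3) × (0.2 - 6)/(0 - 6) × (0.2 - 9)/(0 - 9) = 0.940984
L_2(0.2) = (0.2 - (-3))/(3 - (-3)) × (0.2 - 0)/(3 - 0) × (0.2 - 6)/(3 - 6) × (0.2 - 9)/(3 - 9) = 0.100820
L_3(0.2) = (0.2 - (-3))/(6 - (-3)) × (0.2 - 0)/(6 - 0) × (0.2 - 3)/(6 - 3) × (0.2 - 9)/(6 - 9) = -0.032448
L_4(0.2) = (0.2 - (-3))/(9 - (-3)) × (0.2 - 0)/(9 - 0) × (0.2 - 3)/(9 - 3) × (0.2 - 6)/(9 - 6) = 0.005347

P(0.2) = (-12)×L_0(0.2) + (-12)×L_1(0.2) + 2×L_2(0.2) + (-9)×L_3(0.2) + (-2)×L_4(0.2)
P(0.2) = -10.632402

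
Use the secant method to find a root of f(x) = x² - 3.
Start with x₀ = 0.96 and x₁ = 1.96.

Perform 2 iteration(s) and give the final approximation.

f(x) = x² - 3
x₀ = 0.96, x₁ = 1.96

Secant formula: x_{n+1} = x_n - f(x_n)(x_n - x_{n-1})/(f(x_n) - f(x_{n-1}))

Iteration 1:
  f(0.960000) = -2.078400
  f(1.960000) = 0.841600
  x_2 = 1.960000 - 0.841600×(1.960000 - 0.960000)/(0.841600 - (-2.078400))
       = 1.671781
Iteration 2:
  f(1.960000) = 0.841600
  f(1.671781) = -0.205149
  x_3 = 1.671781 - (-0.205149)×(1.671781 - 1.960000)/(-0.205149 - 0.841600)
       = 1.728268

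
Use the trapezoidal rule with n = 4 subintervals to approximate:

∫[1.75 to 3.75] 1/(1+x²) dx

f(x) = 1/(1+x²)
a = 1.75, b = 3.75, n = 4
h = (b - a)/n = 0.500000

Trapezoidal rule: (h/2)[f(x₀) + 2f(x₁) + 2f(x₂) + ... + f(xₙ)]

x_0 = 1.7500, f(x_0) = 0.246154, coefficient = 1
x_1 = 2.2500, f(x_1) = 0.164948, coefficient = 2
x_2 = 2.7500, f(x_2) = 0.116788, coefficient = 2
x_3 = 3.2500, f(x_3) = 0.086486, coefficient = 2
x_4 = 3.7500, f(x_4) = 0.066390, coefficient = 1

I ≈ (0.500000/2) × 1.048990 = 0.262248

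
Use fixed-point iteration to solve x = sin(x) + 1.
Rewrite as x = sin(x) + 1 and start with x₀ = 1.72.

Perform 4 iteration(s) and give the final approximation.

Equation: x = sin(x) + 1
Fixed-point form: x = sin(x) + 1
x₀ = 1.72

x_1 = g(1.720000) = 1.988890
x_2 = g(1.988890) = 1.913865
x_3 = g(1.913865) = 1.941727
x_4 = g(1.941727) = 1.931990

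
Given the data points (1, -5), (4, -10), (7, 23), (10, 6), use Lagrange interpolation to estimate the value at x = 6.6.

Lagrange interpolation formula:
P(x) = Σ yᵢ × Lᵢ(x)
where Lᵢ(x) = Π_{j≠i} (x - xⱼ)/(xᵢ - xⱼ)

L_0(6.6) = (6.6 - 4)/(1 - 4) × (6.6 - 7)/(1 - 7) × (6.6 - 10)/(1 - 10) = -0.021827
L_1(6.6) = (6.6 - 1)/(4 - 1) × (6.6 - 7)/(4 - 7) × (6.6 - 10)/(4 - 10) = 0.141037
L_2(6.6) = (6.6 - 1)/(7 - 1) × (6.6 - 4)/(7 - 4) × (6.6 - 10)/(7 - 10) = 0.916741
L_3(6.6) = (6.6 - 1)/(10 - 1) × (6.6 - 4)/(10 - 4) × (6.6 - 7)/(10 - 7) = -0.035951

P(6.6) = (-5)×L_0(6.6) + (-10)×L_1(6.6) + 23×L_2(6.6) + 6×L_3(6.6)
P(6.6) = 19.568099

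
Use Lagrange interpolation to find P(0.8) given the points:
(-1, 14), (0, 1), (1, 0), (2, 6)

Lagrange interpolation formula:
P(x) = Σ yᵢ × Lᵢ(x)
where Lᵢ(x) = Π_{j≠i} (x - xⱼ)/(xᵢ - xⱼ)

L_0(0.8) = (0.8 - 0)/(-1 - 0) × (0.8 - 1)/(-1 - 1) × (0.8 - 2)/(-1 - 2) = -0.032000
L_1(0.8) = (0.8 - (-1))/(0 - (-1)) × (0.8 - 1)/(0 - 1) × (0.8 - 2)/(0 - 2) = 0.216000
L_2(0.8) = (0.8 - (-1))/(1 - (-1)) × (0.8 - 0)/(1 - 0) × (0.8 - 2)/(1 - 2) = 0.864000
L_3(0.8) = (0.8 - (-1))/(2 - (-1)) × (0.8 - 0)/(2 - 0) × (0.8 - 1)/(2 - 1) = -0.048000

P(0.8) = 14×L_0(0.8) + 1×L_1(0.8) + 0×L_2(0.8) + 6×L_3(0.8)
P(0.8) = -0.520000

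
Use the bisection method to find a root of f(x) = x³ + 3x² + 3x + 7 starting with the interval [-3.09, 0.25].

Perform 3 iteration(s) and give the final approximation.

f(x) = x³ + 3x² + 3x + 7
Initial interval: [-3.09, 0.25]

Iteration 1:
  c_1 = (-3.090000 + 0.250000)/2 = -1.420000
  f(c_1) = f(-1.420000) = 5.925912
  f(a) × f(c) < 0, new interval: [-3.090000, -1.420000]
Iteration 2:
  c_2 = (-3.090000 + (-1.420000))/2 = -2.255000
  f(c_2) = f(-2.255000) = 4.023344
  f(a) × f(c) < 0, new interval: [-3.090000, -2.255000]
Iteration 3:
  c_3 = (-3.090000 + (-2.255000))/2 = -2.672500
  f(c_3) = f(-2.672500) = 1.321589
  f(a) × f(c) < 0, new interval: [-3.090000, -2.672500]

After 3 iteration(s), the approximation is c_3 = -2.672500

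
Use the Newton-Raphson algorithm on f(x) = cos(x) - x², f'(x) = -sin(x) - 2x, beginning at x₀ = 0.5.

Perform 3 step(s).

f(x) = cos(x) - x²
f'(x) = -sin(x) - 2x
x₀ = 0.5

Newton-Raphson formula: x_{n+1} = x_n - f(x_n)/f'(x_n)

Iteration 1:
  f(0.500000) = 0.627583
  f'(0.500000) = -1.479426
  x_1 = 0.500000 - 0.627583/(-1.479426) = 0.924207
Iteration 2:
  f(0.924207) = -0.251691
  f'(0.924207) = -2.646557
  x_2 = 0.924207 - (-0.251691)/(-2.646557) = 0.829106
Iteration 3:
  f(0.829106) = -0.011881
  f'(0.829106) = -2.395539
  x_3 = 0.829106 - (-0.011881)/(-2.395539) = 0.824146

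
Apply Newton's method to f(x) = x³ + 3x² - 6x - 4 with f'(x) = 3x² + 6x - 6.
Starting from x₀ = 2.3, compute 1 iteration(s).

f(x) = x³ + 3x² - 6x - 4
f'(x) = 3x² + 6x - 6
x₀ = 2.3

Newton-Raphson formula: x_{n+1} = x_n - f(x_n)/f'(x_n)

Iteration 1:
  f(2.300000) = 10.237000
  f'(2.300000) = 23.670000
  x_1 = 2.300000 - 10.237000/23.670000 = 1.867512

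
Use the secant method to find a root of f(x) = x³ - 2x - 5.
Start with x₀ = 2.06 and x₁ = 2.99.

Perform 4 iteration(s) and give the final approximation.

f(x) = x³ - 2x - 5
x₀ = 2.06, x₁ = 2.99

Secant formula: x_{n+1} = x_n - f(x_n)(x_n - x_{n-1})/(f(x_n) - f(x_{n-1}))

Iteration 1:
  f(2.060000) = -0.378184
  f(2.990000) = 15.750899
  x_2 = 2.990000 - 15.750899×(2.990000 - 2.060000)/(15.750899 - (-0.378184))
       = 2.081806
Iteration 2:
  f(2.990000) = 15.750899
  f(2.081806) = -0.141239
  x_3 = 2.081806 - (-0.141239)×(2.081806 - 2.990000)/(-0.141239 - 15.750899)
       = 2.089877
Iteration 3:
  f(2.081806) = -0.141239
  f(2.089877) = -0.052032
  x_4 = 2.089877 - (-0.052032)×(2.089877 - 2.081806)/(-0.052032 - (-0.141239))
       = 2.094585
Iteration 4:
  f(2.089877) = -0.052032
  f(2.094585) = 0.000377
  x_5 = 2.094585 - 0.000377×(2.094585 - 2.089877)/(0.000377 - (-0.052032))
       = 2.094551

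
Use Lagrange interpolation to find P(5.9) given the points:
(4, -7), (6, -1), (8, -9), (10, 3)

Lagrange interpolation formula:
P(x) = Σ yᵢ × Lᵢ(x)
where Lᵢ(x) = Π_{j≠i} (x - xⱼ)/(xᵢ - xⱼ)

L_0(5.9) = (5.9 - 6)/(4 - 6) × (5.9 - 8)/(4 - 8) × (5.9 - 10)/(4 - 10) = 0.017937
L_1(5.9) = (5.9 - 4)/(6 - 4) × (5.9 - 8)/(6 - 8) × (5.9 - 10)/(6 - 10) = 1.022437
L_2(5.9) = (5.9 - 4)/(8 - 4) × (5.9 - 6)/(8 - 6) × (5.9 - 10)/(8 - 10) = -0.048687
L_3(5.9) = (5.9 - 4)/(10 - 4) × (5.9 - 6)/(10 - 6) × (5.9 - 8)/(10 - 8) = 0.008312

P(5.9) = (-7)×L_0(5.9) + (-1)×L_1(5.9) + (-9)×L_2(5.9) + 3×L_3(5.9)
P(5.9) = -0.684875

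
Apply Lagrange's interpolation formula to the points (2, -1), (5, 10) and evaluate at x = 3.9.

Lagrange interpolation formula:
P(x) = Σ yᵢ × Lᵢ(x)
where Lᵢ(x) = Π_{j≠i} (x - xⱼ)/(xᵢ - xⱼ)

L_0(3.9) = (3.9 - 5)/(2 - 5) = 0.366667
L_1(3.9) = (3.9 - 2)/(5 - 2) = 0.633333

P(3.9) = (-1)×L_0(3.9) + 10×L_1(3.9)
P(3.9) = 5.966667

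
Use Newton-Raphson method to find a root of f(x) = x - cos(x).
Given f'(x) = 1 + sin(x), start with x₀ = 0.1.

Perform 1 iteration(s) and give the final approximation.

f(x) = x - cos(x)
f'(x) = 1 + sin(x)
x₀ = 0.1

Newton-Raphson formula: x_{n+1} = x_n - f(x_n)/f'(x_n)

Iteration 1:
  f(0.100000) = -0.895004
  f'(0.100000) = 1.099833
  x_1 = 0.100000 - (-0.895004)/1.099833 = 0.913763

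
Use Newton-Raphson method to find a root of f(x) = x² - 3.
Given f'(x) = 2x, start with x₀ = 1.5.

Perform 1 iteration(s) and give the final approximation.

f(x) = x² - 3
f'(x) = 2x
x₀ = 1.5

Newton-Raphson formula: x_{n+1} = x_n - f(x_n)/f'(x_n)

Iteration 1:
  f(1.500000) = -0.750000
  f'(1.500000) = 3.000000
  x_1 = 1.500000 - (-0.750000)/3.000000 = 1.750000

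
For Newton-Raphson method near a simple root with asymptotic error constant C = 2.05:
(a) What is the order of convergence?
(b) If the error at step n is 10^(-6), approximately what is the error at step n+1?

(a) Newton-Raphson has quadratic (order 2) convergence near simple roots.
    This means |e_{n+1}| ≈ C|e_n|².

(b) With |e_n| = 10^(-6) and C = 2.05:
    |e_{n+1}| ≈ 2.05 × (10^(-6))² = 2.05 × 10^(-12)

(a) 2 (quadratic); (b) |e_{n+1}| ≈ 2.050e-12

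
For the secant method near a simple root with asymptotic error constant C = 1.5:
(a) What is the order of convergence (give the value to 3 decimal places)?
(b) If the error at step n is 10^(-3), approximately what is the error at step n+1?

(a) Secant method has superlinear convergence with order φ = (1+√5)/2 ≈ 1.618.
    This means |e_{n+1}| ≈ C|e_n|^1.618.

(b) With |e_n| = 10^(-3) and C = 1.5:
    |e_{n+1}| ≈ 1.5 × (10^(-3))^1.618 = 1.5 × 10^(-4.85)

(a) ≈ 1.618 (golden ratio); (b) |e_{n+1}| ≈ 2.099e-05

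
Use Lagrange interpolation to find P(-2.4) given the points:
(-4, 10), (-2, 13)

Lagrange interpolation formula:
P(x) = Σ yᵢ × Lᵢ(x)
where Lᵢ(x) = Π_{j≠i} (x - xⱼ)/(xᵢ - xⱼ)

L_0(-2.4) = (-2.4 - (-2))/(-4 - (-2)) = 0.200000
L_1(-2.4) = (-2.4 - (-4))/(-2 - (-4)) = 0.800000

P(-2.4) = 10×L_0(-2.4) + 13×L_1(-2.4)
P(-2.4) = 12.400000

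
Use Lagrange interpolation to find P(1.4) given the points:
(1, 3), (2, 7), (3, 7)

Lagrange interpolation formula:
P(x) = Σ yᵢ × Lᵢ(x)
where Lᵢ(x) = Π_{j≠i} (x - xⱼ)/(xᵢ - xⱼ)

L_0(1.4) = (1.4 - 2)/(1 - 2) × (1.4 - 3)/(1 - 3) = 0.480000
L_1(1.4) = (1.4 - 1)/(2 - 1) × (1.4 - 3)/(2 - 3) = 0.640000
L_2(1.4) = (1.4 - 1)/(3 - 1) × (1.4 - 2)/(3 - 2) = -0.120000

P(1.4) = 3×L_0(1.4) + 7×L_1(1.4) + 7×L_2(1.4)
P(1.4) = 5.080000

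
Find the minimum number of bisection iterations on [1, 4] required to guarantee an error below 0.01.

We need (b-a)/2^n ≤ 0.01
(4 - 1)/2^n ≤ 0.01
3/2^n ≤ 0.01
2^n ≥ 300
n ≥ log₂(300) = 8.23
n ≥ 9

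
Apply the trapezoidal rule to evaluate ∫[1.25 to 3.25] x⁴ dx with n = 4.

f(x) = x⁴
a = 1.25, b = 3.25, n = 4
h = (b - a)/n = 0.500000

Trapezoidal rule: (h/2)[f(x₀) + 2f(x₁) + 2f(x₂) + ... + f(xₙ)]

x_0 = 1.2500, f(x_0) = 2.441406, coefficient = 1
x_1 = 1.7500, f(x_1) = 9.378906, coefficient = 2
x_2 = 2.2500, f(x_2) = 25.628906, coefficient = 2
x_3 = 2.7500, f(x_3) = 57.191406, coefficient = 2
x_4 = 3.2500, f(x_4) = 111.566406, coefficient = 1

I ≈ (0.500000/2) × 298.406250 = 74.601562
Exact value: 71.907813
Error: 2.693750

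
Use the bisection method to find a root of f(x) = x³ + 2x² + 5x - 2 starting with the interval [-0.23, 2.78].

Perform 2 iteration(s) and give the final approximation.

f(x) = x³ + 2x² + 5x - 2
Initial interval: [-0.23, 2.78]

Iteration 1:
  c_1 = (-0.230000 + 2.780000)/2 = 1.275000
  f(c_1) = f(1.275000) = 9.698922
  f(a) × f(c) < 0, new interval: [-0.230000, 1.275000]
Iteration 2:
  c_2 = (-0.230000 + 1.275000)/2 = 0.522500
  f(c_2) = f(0.522500) = 1.301158
  f(a) × f(c) < 0, new interval: [-0.230000, 0.522500]

After 2 iteration(s), the approximation is c_2 = 0.522500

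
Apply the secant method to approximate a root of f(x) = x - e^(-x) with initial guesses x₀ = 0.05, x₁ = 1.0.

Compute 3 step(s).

f(x) = x - e^(-x)
x₀ = 0.05, x₁ = 1.0

Secant formula: x_{n+1} = x_n - f(x_n)(x_n - x_{n-1})/(f(x_n) - f(x_{n-1}))

Iteration 1:
  f(0.050000) = -0.901229
  f(1.000000) = 0.632121
  x_2 = 1.000000 - 0.632121×(1.000000 - 0.050000)/(0.632121 - (-0.901229))
       = 0.608364
Iteration 2:
  f(1.000000) = 0.632121
  f(0.608364) = 0.064124
  x_3 = 0.608364 - 0.064124×(0.608364 - 1.000000)/(0.064124 - 0.632121)
       = 0.564151
Iteration 3:
  f(0.608364) = 0.064124
  f(0.564151) = -0.004693
  x_4 = 0.564151 - (-0.004693)×(0.564151 - 0.608364)/(-0.004693 - 0.064124)
       = 0.567165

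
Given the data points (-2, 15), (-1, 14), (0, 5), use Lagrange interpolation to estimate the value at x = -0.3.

Lagrange interpolation formula:
P(x) = Σ yᵢ × Lᵢ(x)
where Lᵢ(x) = Π_{j≠i} (x - xⱼ)/(xᵢ - xⱼ)

L_0(-0.3) = (-0.3 - (-1))/(-2 - (-1)) × (-0.3 - 0)/(-2 - 0) = -0.105000
L_1(-0.3) = (-0.3 - (-2))/(-1 - (-2)) × (-0.3 - 0)/(-1 - 0) = 0.510000
L_2(-0.3) = (-0.3 - (-2))/(0 - (-2)) × (-0.3 - (-1))/(0 - (-1)) = 0.595000

P(-0.3) = 15×L_0(-0.3) + 14×L_1(-0.3) + 5×L_2(-0.3)
P(-0.3) = 8.540000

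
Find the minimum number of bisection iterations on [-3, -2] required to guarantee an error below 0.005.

We need (b-a)/2^n ≤ 0.005
(-2 - (-3))/2^n ≤ 0.005
1/2^n ≤ 0.005
2^n ≥ 200
n ≥ log₂(200) = 7.64
n ≥ 8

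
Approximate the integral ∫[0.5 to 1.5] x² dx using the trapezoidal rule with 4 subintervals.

f(x) = x²
a = 0.5, b = 1.5, n = 4
h = (b - a)/n = 0.250000

Trapezoidal rule: (h/2)[f(x₀) + 2f(x₁) + 2f(x₂) + ... + f(xₙ)]

x_0 = 0.5000, f(x_0) = 0.250000, coefficient = 1
x_1 = 0.7500, f(x_1) = 0.562500, coefficient = 2
x_2 = 1.0000, f(x_2) = 1.000000, coefficient = 2
x_3 = 1.2500, f(x_3) = 1.562500, coefficient = 2
x_4 = 1.5000, f(x_4) = 2.250000, coefficient = 1

I ≈ (0.250000/2) × 8.750000 = 1.093750
Exact value: 1.083333
Error: 0.010417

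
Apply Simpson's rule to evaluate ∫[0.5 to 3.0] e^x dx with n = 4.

f(x) = e^x
a = 0.5, b = 3.0, n = 4
h = (b - a)/n = 0.625000

Simpson's rule: (h/3)[f(x₀) + 4f(x₁) + 2f(x₂) + ... + f(xₙ)]

x_0 = 0.5000, f(x_0) = 1.648721, coefficient = 1
x_1 = 1.1250, f(x_1) = 3.080217, coefficient = 4
x_2 = 1.7500, f(x_2) = 5.754603, coefficient = 2
x_3 = 2.3750, f(x_3) = 10.751013, coefficient = 4
x_4 = 3.0000, f(x_4) = 20.085537, coefficient = 1

I ≈ (0.625000/3) × 88.568384 = 18.451747
Exact value: 18.436816
Error: 0.014931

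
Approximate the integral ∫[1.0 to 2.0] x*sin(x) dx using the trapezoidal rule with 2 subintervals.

f(x) = x*sin(x)
a = 1.0, b = 2.0, n = 2
h = (b - a)/n = 0.500000

Trapezoidal rule: (h/2)[f(x₀) + 2f(x₁) + 2f(x₂) + ... + f(xₙ)]

x_0 = 1.0000, f(x_0) = 0.841471, coefficient = 1
x_1 = 1.5000, f(x_1) = 1.496242, coefficient = 2
x_2 = 2.0000, f(x_2) = 1.818595, coefficient = 1

I ≈ (0.500000/2) × 5.652551 = 1.413138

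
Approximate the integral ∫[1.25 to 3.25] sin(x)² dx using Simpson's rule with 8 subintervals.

f(x) = sin(x)²
a = 1.25, b = 3.25, n = 8
h = (b - a)/n = 0.250000

Simpson's rule: (h/3)[f(x₀) + 4f(x₁) + 2f(x₂) + ... + f(xₙ)]

x_0 = 1.2500, f(x_0) = 0.900572, coefficient = 1
x_1 = 1.5000, f(x_1) = 0.994996, coefficient = 4
x_2 = 1.7500, f(x_2) = 0.968228, coefficient = 2
x_3 = 2.0000, f(x_3) = 0.826822, coefficient = 4
x_4 = 2.2500, f(x_4) = 0.605398, coefficient = 2
x_5 = 2.5000, f(x_5) = 0.358169, coefficient = 4
x_6 = 2.7500, f(x_6) = 0.145665, coefficient = 2
x_7 = 3.0000, f(x_7) = 0.019915, coefficient = 4
x_8 = 3.2500, f(x_8) = 0.011706, coefficient = 1

I ≈ (0.250000/3) × 13.150468 = 1.095872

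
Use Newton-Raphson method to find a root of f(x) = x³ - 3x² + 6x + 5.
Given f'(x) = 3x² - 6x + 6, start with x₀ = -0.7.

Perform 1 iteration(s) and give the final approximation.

f(x) = x³ - 3x² + 6x + 5
f'(x) = 3x² - 6x + 6
x₀ = -0.7

Newton-Raphson formula: x_{n+1} = x_n - f(x_n)/f'(x_n)

Iteration 1:
  f(-0.700000) = -1.013000
  f'(-0.700000) = 11.670000
  x_1 = -0.700000 - (-1.013000)/11.670000 = -0.613196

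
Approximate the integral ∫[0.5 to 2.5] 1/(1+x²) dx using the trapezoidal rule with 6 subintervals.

f(x) = 1/(1+x²)
a = 0.5, b = 2.5, n = 6
h = (b - a)/n = 0.333333

Trapezoidal rule: (h/2)[f(x₀) + 2f(x₁) + 2f(x₂) + ... + f(xₙ)]

x_0 = 0.5000, f(x_0) = 0.800000, coefficient = 1
x_1 = 0.8333, f(x_1) = 0.590164, coefficient = 2
x_2 = 1.1667, f(x_2) = 0.423529, coefficient = 2
x_3 = 1.5000, f(x_3) = 0.307692, coefficient = 2
x_4 = 1.8333, f(x_4) = 0.229299, coefficient = 2
x_5 = 2.1667, f(x_5) = 0.175610, coefficient = 2
x_6 = 2.5000, f(x_6) = 0.137931, coefficient = 1

I ≈ (0.333333/2) × 4.390521 = 0.731753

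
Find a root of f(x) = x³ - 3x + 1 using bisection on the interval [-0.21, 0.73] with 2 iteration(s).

f(x) = x³ - 3x + 1
Initial interval: [-0.21, 0.73]

Iteration 1:
  c_1 = (-0.210000 + 0.730000)/2 = 0.260000
  f(c_1) = f(0.260000) = 0.237576
  f(a) × f(c) ≥ 0, new interval: [0.260000, 0.730000]
Iteration 2:
  c_2 = (0.260000 + 0.730000)/2 = 0.495000
  f(c_2) = f(0.495000) = -0.363713
  f(a) × f(c) < 0, new interval: [0.260000, 0.495000]

After 2 iteration(s), the approximation is c_2 = 0.495000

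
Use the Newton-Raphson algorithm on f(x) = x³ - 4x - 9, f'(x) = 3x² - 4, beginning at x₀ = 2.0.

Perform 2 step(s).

f(x) = x³ - 4x - 9
f'(x) = 3x² - 4
x₀ = 2.0

Newton-Raphson formula: x_{n+1} = x_n - f(x_n)/f'(x_n)

Iteration 1:
  f(2.000000) = -9.000000
  f'(2.000000) = 8.000000
  x_1 = 2.000000 - (-9.000000)/8.000000 = 3.125000
Iteration 2:
  f(3.125000) = 9.017578
  f'(3.125000) = 25.296875
  x_2 = 3.125000 - 9.017578/25.296875 = 2.768530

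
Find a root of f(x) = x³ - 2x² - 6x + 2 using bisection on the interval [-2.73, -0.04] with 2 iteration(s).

f(x) = x³ - 2x² - 6x + 2
Initial interval: [-2.73, -0.04]

Iteration 1:
  c_1 = (-2.730000 + (-0.040000))/2 = -1.385000
  f(c_1) = f(-1.385000) = 3.816808
  f(a) × f(c) < 0, new interval: [-2.730000, -1.385000]
Iteration 2:
  c_2 = (-2.730000 + (-1.385000))/2 = -2.057500
  f(c_2) = f(-2.057500) = -2.831640
  f(a) × f(c) ≥ 0, new interval: [-2.057500, -1.385000]

After 2 iteration(s), the approximation is c_2 = -2.057500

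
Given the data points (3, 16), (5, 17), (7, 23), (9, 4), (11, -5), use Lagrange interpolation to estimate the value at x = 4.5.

Lagrange interpolation formula:
P(x) = Σ yᵢ × Lᵢ(x)
where Lᵢ(x) = Π_{j≠i} (x - xⱼ)/(xᵢ - xⱼ)

L_0(4.5) = (4.5 - 5)/(3 - 5) × (4.5 - 7)/(3 - 7) × (4.5 - 9)/(3 - 9) × (4.5 - 11)/(3 - 11) = 0.095215
L_1(4.5) = (4.5 - 3)/(5 - 3) × (4.5 - 7)/(5 - 7) × (4.5 - 9)/(5 - 9) × (4.5 - 11)/(5 - 11) = 1.142578
L_2(4.5) = (4.5 - 3)/(7 - 3) × (4.5 - 5)/(7 - 5) × (4.5 - 9)/(7 - 9) × (4.5 - 11)/(7 - 11) = -0.342773
L_3(4.5) = (4.5 - 3)/(9 - 3) × (4.5 - 5)/(9 - 5) × (4.5 - 7)/(9 - 7) × (4.5 - 11)/(9 - 11) = 0.126953
L_4(4.5) = (4.5 - 3)/(11 - 3) × (4.5 - 5)/(11 - 5) × (4.5 - 7)/(11 - 7) × (4.5 - 9)/(11 - 9) = -0.021973

P(4.5) = 16×L_0(4.5) + 17×L_1(4.5) + 23×L_2(4.5) + 4×L_3(4.5) + (-5)×L_4(4.5)
P(4.5) = 13.681152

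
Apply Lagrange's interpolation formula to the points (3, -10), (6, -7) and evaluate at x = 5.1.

Lagrange interpolation formula:
P(x) = Σ yᵢ × Lᵢ(x)
where Lᵢ(x) = Π_{j≠i} (x - xⱼ)/(xᵢ - xⱼ)

L_0(5.1) = (5.1 - 6)/(3 - 6) = 0.300000
L_1(5.1) = (5.1 - 3)/(6 - 3) = 0.700000

P(5.1) = (-10)×L_0(5.1) + (-7)×L_1(5.1)
P(5.1) = -7.900000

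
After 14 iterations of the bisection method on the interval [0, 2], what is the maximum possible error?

Bisection error bound: |error| ≤ (b-a)/2^n
|error| ≤ (2 - 0)/2^14 = 2/2^14
|error| ≤ 0.0001220703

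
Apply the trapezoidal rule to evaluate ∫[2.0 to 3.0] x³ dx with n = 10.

f(x) = x³
a = 2.0, b = 3.0, n = 10
h = (b - a)/n = 0.100000

Trapezoidal rule: (h/2)[f(x₀) + 2f(x₁) + 2f(x₂) + ... + f(xₙ)]

x_0 = 2.0000, f(x_0) = 8.000000, coefficient = 1
x_1 = 2.1000, f(x_1) = 9.261000, coefficient = 2
x_2 = 2.2000, f(x_2) = 10.648000, coefficient = 2
x_3 = 2.3000, f(x_3) = 12.167000, coefficient = 2
x_4 = 2.4000, f(x_4) = 13.824000, coefficient = 2
x_5 = 2.5000, f(x_5) = 15.625000, coefficient = 2
x_6 = 2.6000, f(x_6) = 17.576000, coefficient = 2
x_7 = 2.7000, f(x_7) = 19.683000, coefficient = 2
x_8 = 2.8000, f(x_8) = 21.952000, coefficient = 2
x_9 = 2.9000, f(x_9) = 24.389000, coefficient = 2
x_10 = 3.0000, f(x_10) = 27.000000, coefficient = 1

I ≈ (0.100000/2) × 325.250000 = 16.262500
Exact value: 16.250000
Error: 0.012500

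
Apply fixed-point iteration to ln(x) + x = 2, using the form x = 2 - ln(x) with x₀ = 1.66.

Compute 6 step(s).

Equation: ln(x) + x = 2
Fixed-point form: x = 2 - ln(x)
x₀ = 1.66

x_1 = g(1.660000) = 1.493182
x_2 = g(1.493182) = 1.599090
x_3 = g(1.599090) = 1.530565
x_4 = g(1.530565) = 1.574363
x_5 = g(1.574363) = 1.546149
x_6 = g(1.546149) = 1.564233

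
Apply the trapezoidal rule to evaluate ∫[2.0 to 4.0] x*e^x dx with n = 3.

f(x) = x*e^x
a = 2.0, b = 4.0, n = 3
h = (b - a)/n = 0.666667

Trapezoidal rule: (h/2)[f(x₀) + 2f(x₁) + 2f(x₂) + ... + f(xₙ)]

x_0 = 2.0000, f(x_0) = 14.778112, coefficient = 1
x_1 = 2.6667, f(x_1) = 38.378443, coefficient = 2
x_2 = 3.3333, f(x_2) = 93.438750, coefficient = 2
x_3 = 4.0000, f(x_3) = 218.392600, coefficient = 1

I ≈ (0.666667/2) × 496.805097 = 165.601699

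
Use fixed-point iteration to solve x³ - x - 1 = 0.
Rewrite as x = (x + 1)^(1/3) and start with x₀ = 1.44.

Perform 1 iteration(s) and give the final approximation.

Equation: x³ - x - 1 = 0
Fixed-point form: x = (x + 1)^(1/3)
x₀ = 1.44

x_1 = g(1.440000) = 1.346263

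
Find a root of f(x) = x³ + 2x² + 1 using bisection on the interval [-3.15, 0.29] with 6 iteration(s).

f(x) = x³ + 2x² + 1
Initial interval: [-3.15, 0.29]

Iteration 1:
  c_1 = (-3.150000 + 0.290000)/2 = -1.430000
  f(c_1) = f(-1.430000) = 2.165593
  f(a) × f(c) < 0, new interval: [-3.150000, -1.430000]
Iteration 2:
  c_2 = (-3.150000 + (-1.430000))/2 = -2.290000
  f(c_2) = f(-2.290000) = -0.520789
  f(a) × f(c) ≥ 0, new interval: [-2.290000, -1.430000]
Iteration 3:
  c_3 = (-2.290000 + (-1.430000))/2 = -1.860000
  f(c_3) = f(-1.860000) = 1.484344
  f(a) × f(c) < 0, new interval: [-2.290000, -1.860000]
Iteration 4:
  c_4 = (-2.290000 + (-1.860000))/2 = -2.075000
  f(c_4) = f(-2.075000) = 0.677078
  f(a) × f(c) < 0, new interval: [-2.290000, -2.075000]
Iteration 5:
  c_5 = (-2.290000 + (-2.075000))/2 = -2.182500
  f(c_5) = f(-2.182500) = 0.130697
  f(a) × f(c) < 0, new interval: [-2.290000, -2.182500]
Iteration 6:
  c_6 = (-2.290000 + (-2.182500))/2 = -2.236250
  f(c_6) = f(-2.236250) = -0.181442
  f(a) × f(c) ≥ 0, new interval: [-2.236250, -2.182500]

After 6 iteration(s), the approximation is c_6 = -2.236250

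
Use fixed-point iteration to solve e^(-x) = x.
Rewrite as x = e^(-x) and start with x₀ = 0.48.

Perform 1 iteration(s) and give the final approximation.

Equation: e^(-x) = x
Fixed-point form: x = e^(-x)
x₀ = 0.48

x_1 = g(0.480000) = 0.618783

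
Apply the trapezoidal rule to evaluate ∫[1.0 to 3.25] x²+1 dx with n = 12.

f(x) = x²+1
a = 1.0, b = 3.25, n = 12
h = (b - a)/n = 0.187500

Trapezoidal rule: (h/2)[f(x₀) + 2f(x₁) + 2f(x₂) + ... + f(xₙ)]

x_0 = 1.0000, f(x_0) = 2.000000, coefficient = 1
x_1 = 1.1875, f(x_1) = 2.410156, coefficient = 2
x_2 = 1.3750, f(x_2) = 2.890625, coefficient = 2
x_3 = 1.5625, f(x_3) = 3.441406, coefficient = 2
x_4 = 1.7500, f(x_4) = 4.062500, coefficient = 2
x_5 = 1.9375, f(x_5) = 4.753906, coefficient = 2
x_6 = 2.1250, f(x_6) = 5.515625, coefficient = 2
x_7 = 2.3125, f(x_7) = 6.347656, coefficient = 2
x_8 = 2.5000, f(x_8) = 7.250000, coefficient = 2
x_9 = 2.6875, f(x_9) = 8.222656, coefficient = 2
x_10 = 2.8750, f(x_10) = 9.265625, coefficient = 2
x_11 = 3.0625, f(x_11) = 10.378906, coefficient = 2
x_12 = 3.2500, f(x_12) = 11.562500, coefficient = 1

I ≈ (0.187500/2) × 142.640625 = 13.372559
Exact value: 13.359375
Error: 0.013184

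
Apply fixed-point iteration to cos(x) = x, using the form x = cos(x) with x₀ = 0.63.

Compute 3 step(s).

Equation: cos(x) = x
Fixed-point form: x = cos(x)
x₀ = 0.63

x_1 = g(0.630000) = 0.808028
x_2 = g(0.808028) = 0.690926
x_3 = g(0.690926) = 0.770656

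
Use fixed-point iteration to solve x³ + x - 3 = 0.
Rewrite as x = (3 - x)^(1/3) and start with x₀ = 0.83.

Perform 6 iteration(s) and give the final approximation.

Equation: x³ + x - 3 = 0
Fixed-point form: x = (3 - x)^(1/3)
x₀ = 0.83

x_1 = g(0.830000) = 1.294653
x_2 = g(1.294653) = 1.194733
x_3 = g(1.194733) = 1.217626
x_4 = g(1.217626) = 1.212457
x_5 = g(1.212457) = 1.213628
x_6 = g(1.213628) = 1.213363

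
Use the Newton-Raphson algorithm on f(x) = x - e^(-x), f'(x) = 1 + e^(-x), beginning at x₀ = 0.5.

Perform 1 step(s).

f(x) = x - e^(-x)
f'(x) = 1 + e^(-x)
x₀ = 0.5

Newton-Raphson formula: x_{n+1} = x_n - f(x_n)/f'(x_n)

Iteration 1:
  f(0.500000) = -0.106531
  f'(0.500000) = 1.606531
  x_1 = 0.500000 - (-0.106531)/1.606531 = 0.566311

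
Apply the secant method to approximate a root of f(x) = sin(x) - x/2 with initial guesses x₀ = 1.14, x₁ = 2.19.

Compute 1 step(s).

f(x) = sin(x) - x/2
x₀ = 1.14, x₁ = 2.19

Secant formula: x_{n+1} = x_n - f(x_n)(x_n - x_{n-1})/(f(x_n) - f(x_{n-1}))

Iteration 1:
  f(1.140000) = 0.338633
  f(2.190000) = -0.280659
  x_2 = 2.190000 - (-0.280659)×(2.190000 - 1.140000)/(-0.280659 - 0.338633)
       = 1.714147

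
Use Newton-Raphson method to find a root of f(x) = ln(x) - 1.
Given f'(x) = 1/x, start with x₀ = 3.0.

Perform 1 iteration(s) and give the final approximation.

f(x) = ln(x) - 1
f'(x) = 1/x
x₀ = 3.0

Newton-Raphson formula: x_{n+1} = x_n - f(x_n)/f'(x_n)

Iteration 1:
  f(3.000000) = 0.098612
  f'(3.000000) = 0.333333
  x_1 = 3.000000 - 0.098612/0.333333 = 2.704163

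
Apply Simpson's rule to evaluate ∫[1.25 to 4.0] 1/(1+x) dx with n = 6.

f(x) = 1/(1+x)
a = 1.25, b = 4.0, n = 6
h = (b - a)/n = 0.458333

Simpson's rule: (h/3)[f(x₀) + 4f(x₁) + 2f(x₂) + ... + f(xₙ)]

x_0 = 1.2500, f(x_0) = 0.444444, coefficient = 1
x_1 = 1.7083, f(x_1) = 0.369231, coefficient = 4
x_2 = 2.1667, f(x_2) = 0.315789, coefficient = 2
x_3 = 2.6250, f(x_3) = 0.275862, coefficient = 4
x_4 = 3.0833, f(x_4) = 0.244898, coefficient = 2
x_5 = 3.5417, f(x_5) = 0.220183, coefficient = 4
x_6 = 4.0000, f(x_6) = 0.200000, coefficient = 1

I ≈ (0.458333/3) × 5.226925 = 0.798558
Exact value: 0.798508
Error: 0.000050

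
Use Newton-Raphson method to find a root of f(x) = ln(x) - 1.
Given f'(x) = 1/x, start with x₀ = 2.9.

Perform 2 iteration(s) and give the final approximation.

f(x) = ln(x) - 1
f'(x) = 1/x
x₀ = 2.9

Newton-Raphson formula: x_{n+1} = x_n - f(x_n)/f'(x_n)

Iteration 1:
  f(2.900000) = 0.064711
  f'(2.900000) = 0.344828
  x_1 = 2.900000 - 0.064711/0.344828 = 2.712339
Iteration 2:
  f(2.712339) = -0.002189
  f'(2.712339) = 0.368685
  x_2 = 2.712339 - (-0.002189)/0.368685 = 2.718275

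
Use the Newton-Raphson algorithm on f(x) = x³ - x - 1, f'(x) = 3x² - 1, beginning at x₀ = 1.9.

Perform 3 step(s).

f(x) = x³ - x - 1
f'(x) = 3x² - 1
x₀ = 1.9

Newton-Raphson formula: x_{n+1} = x_n - f(x_n)/f'(x_n)

Iteration 1:
  f(1.900000) = 3.959000
  f'(1.900000) = 9.830000
  x_1 = 1.900000 - 3.959000/9.830000 = 1.497253
Iteration 2:
  f(1.497253) = 0.859240
  f'(1.497253) = 5.725302
  x_2 = 1.497253 - 0.859240/5.725302 = 1.347176
Iteration 3:
  f(1.347176) = 0.097789
  f'(1.347176) = 4.444646
  x_3 = 1.347176 - 0.097789/4.444646 = 1.325174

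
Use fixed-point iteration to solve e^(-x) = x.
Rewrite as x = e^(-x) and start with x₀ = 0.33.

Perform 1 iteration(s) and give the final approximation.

Equation: e^(-x) = x
Fixed-point form: x = e^(-x)
x₀ = 0.33

x_1 = g(0.330000) = 0.718924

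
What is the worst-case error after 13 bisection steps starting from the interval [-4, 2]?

Bisection error bound: |error| ≤ (b-a)/2^n
|error| ≤ (2 - (-4))/2^13 = 6/2^13
|error| ≤ 0.0007324219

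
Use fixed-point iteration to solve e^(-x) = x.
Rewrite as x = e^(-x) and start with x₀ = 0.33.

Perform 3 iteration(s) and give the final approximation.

Equation: e^(-x) = x
Fixed-point form: x = e^(-x)
x₀ = 0.33

x_1 = g(0.330000) = 0.718924
x_2 = g(0.718924) = 0.487276
x_3 = g(0.487276) = 0.614297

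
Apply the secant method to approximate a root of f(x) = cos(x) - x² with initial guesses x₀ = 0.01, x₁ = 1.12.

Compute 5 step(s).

f(x) = cos(x) - x²
x₀ = 0.01, x₁ = 1.12

Secant formula: x_{n+1} = x_n - f(x_n)(x_n - x_{n-1})/(f(x_n) - f(x_{n-1}))

Iteration 1:
  f(0.010000) = 0.999850
  f(1.120000) = -0.818718
  x_2 = 1.120000 - (-0.818718)×(1.120000 - 0.010000)/(-0.818718 - 0.999850)
       = 0.620279
Iteration 2:
  f(1.120000) = -0.818718
  f(0.620279) = 0.428970
  x_3 = 0.620279 - 0.428970×(0.620279 - 1.120000)/(0.428970 - (-0.818718))
       = 0.792089
Iteration 3:
  f(0.620279) = 0.428970
  f(0.792089) = 0.074955
  x_4 = 0.792089 - 0.074955×(0.792089 - 0.620279)/(0.074955 - 0.428970)
       = 0.828466
Iteration 4:
  f(0.792089) = 0.074955
  f(0.828466) = -0.010349
  x_5 = 0.828466 - (-0.010349)×(0.828466 - 0.792089)/(-0.010349 - 0.074955)
       = 0.824053
Iteration 5:
  f(0.828466) = -0.010349
  f(0.824053) = 0.000189
  x_6 = 0.824053 - 0.000189×(0.824053 - 0.828466)/(0.000189 - (-0.010349))
       = 0.824132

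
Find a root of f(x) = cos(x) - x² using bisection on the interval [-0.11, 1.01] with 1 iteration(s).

f(x) = cos(x) - x²
Initial interval: [-0.11, 1.01]

Iteration 1:
  c_1 = (-0.110000 + 1.010000)/2 = 0.450000
  f(c_1) = f(0.450000) = 0.697947
  f(a) × f(c) ≥ 0, new interval: [0.450000, 1.010000]

After 1 iteration(s), the approximation is c_1 = 0.450000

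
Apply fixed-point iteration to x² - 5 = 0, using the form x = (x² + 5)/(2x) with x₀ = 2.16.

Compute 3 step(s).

Equation: x² - 5 = 0
Fixed-point form: x = (x² + 5)/(2x)
x₀ = 2.16

x_1 = g(2.160000) = 2.237407
x_2 = g(2.237407) = 2.236068
x_3 = g(2.236068) = 2.236068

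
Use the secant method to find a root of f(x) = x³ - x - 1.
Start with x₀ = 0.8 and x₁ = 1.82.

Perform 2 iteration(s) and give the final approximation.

f(x) = x³ - x - 1
x₀ = 0.8, x₁ = 1.82

Secant formula: x_{n+1} = x_n - f(x_n)(x_n - x_{n-1})/(f(x_n) - f(x_{n-1}))

Iteration 1:
  f(0.800000) = -1.288000
  f(1.820000) = 3.208568
  x_2 = 1.820000 - 3.208568×(1.820000 - 0.800000)/(3.208568 - (-1.288000))
       = 1.092169
Iteration 2:
  f(1.820000) = 3.208568
  f(1.092169) = -0.789392
  x_3 = 1.092169 - (-0.789392)×(1.092169 - 1.820000)/(-0.789392 - 3.208568)
       = 1.235879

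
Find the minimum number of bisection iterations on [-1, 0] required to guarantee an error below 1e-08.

We need (b-a)/2^n ≤ 1e-08
(0 - (-1))/2^n ≤ 1e-08
1/2^n ≤ 1e-08
2^n ≥ 100000000
n ≥ log₂(100000000) = 26.58
n ≥ 27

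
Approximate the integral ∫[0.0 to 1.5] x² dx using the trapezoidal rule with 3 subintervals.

f(x) = x²
a = 0.0, b = 1.5, n = 3
h = (b - a)/n = 0.500000

Trapezoidal rule: (h/2)[f(x₀) + 2f(x₁) + 2f(x₂) + ... + f(xₙ)]

x_0 = 0.0000, f(x_0) = 0.000000, coefficient = 1
x_1 = 0.5000, f(x_1) = 0.250000, coefficient = 2
x_2 = 1.0000, f(x_2) = 1.000000, coefficient = 2
x_3 = 1.5000, f(x_3) = 2.250000, coefficient = 1

I ≈ (0.500000/2) × 4.750000 = 1.187500
Exact value: 1.125000
Error: 0.062500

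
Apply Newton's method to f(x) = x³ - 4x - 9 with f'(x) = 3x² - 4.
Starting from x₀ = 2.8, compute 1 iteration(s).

f(x) = x³ - 4x - 9
f'(x) = 3x² - 4
x₀ = 2.8

Newton-Raphson formula: x_{n+1} = x_n - f(x_n)/f'(x_n)

Iteration 1:
  f(2.800000) = 1.752000
  f'(2.800000) = 19.520000
  x_1 = 2.800000 - 1.752000/19.520000 = 2.710246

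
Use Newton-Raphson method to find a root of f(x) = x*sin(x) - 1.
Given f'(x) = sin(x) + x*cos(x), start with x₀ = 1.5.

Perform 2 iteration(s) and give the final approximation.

f(x) = x*sin(x) - 1
f'(x) = sin(x) + x*cos(x)
x₀ = 1.5

Newton-Raphson formula: x_{n+1} = x_n - f(x_n)/f'(x_n)

Iteration 1:
  f(1.500000) = 0.496242
  f'(1.500000) = 1.103601
  x_1 = 1.500000 - 0.496242/1.103601 = 1.050342
Iteration 2:
  f(1.050342) = -0.088730
  f'(1.050342) = 1.389902
  x_2 = 1.050342 - (-0.088730)/1.389902 = 1.114181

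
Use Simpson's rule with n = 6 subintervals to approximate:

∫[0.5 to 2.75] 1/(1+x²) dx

f(x) = 1/(1+x²)
a = 0.5, b = 2.75, n = 6
h = (b - a)/n = 0.375000

Simpson's rule: (h/3)[f(x₀) + 4f(x₁) + 2f(x₂) + ... + f(xₙ)]

x_0 = 0.5000, f(x_0) = 0.800000, coefficient = 1
x_1 = 0.8750, f(x_1) = 0.566372, coefficient = 4
x_2 = 1.2500, f(x_2) = 0.390244, coefficient = 2
x_3 = 1.6250, f(x_3) = 0.274678, coefficient = 4
x_4 = 2.0000, f(x_4) = 0.200000, coefficient = 2
x_5 = 2.3750, f(x_5) = 0.150588, coefficient = 4
x_6 = 2.7500, f(x_6) = 0.116788, coefficient = 1

I ≈ (0.375000/3) × 6.063828 = 0.757979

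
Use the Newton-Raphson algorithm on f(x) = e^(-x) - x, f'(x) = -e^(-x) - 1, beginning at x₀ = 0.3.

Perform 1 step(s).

f(x) = e^(-x) - x
f'(x) = -e^(-x) - 1
x₀ = 0.3

Newton-Raphson formula: x_{n+1} = x_n - f(x_n)/f'(x_n)

Iteration 1:
  f(0.300000) = 0.440818
  f'(0.300000) = -1.740818
  x_1 = 0.300000 - 0.440818/(-1.740818) = 0.553225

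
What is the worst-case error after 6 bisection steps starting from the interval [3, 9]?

Bisection error bound: |error| ≤ (b-a)/2^n
|error| ≤ (9 - 3)/2^6 = 6/2^6
|error| ≤ 0.0937500000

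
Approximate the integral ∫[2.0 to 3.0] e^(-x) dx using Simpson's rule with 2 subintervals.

f(x) = e^(-x)
a = 2.0, b = 3.0, n = 2
h = (b - a)/n = 0.500000

Simpson's rule: (h/3)[f(x₀) + 4f(x₁) + 2f(x₂) + ... + f(xₙ)]

x_0 = 2.0000, f(x_0) = 0.135335, coefficient = 1
x_1 = 2.5000, f(x_1) = 0.082085, coefficient = 4
x_2 = 3.0000, f(x_2) = 0.049787, coefficient = 1

I ≈ (0.500000/3) × 0.513462 = 0.085577
Exact value: 0.085548
Error: 0.000029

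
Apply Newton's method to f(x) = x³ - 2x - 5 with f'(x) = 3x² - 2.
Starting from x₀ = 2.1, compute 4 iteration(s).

f(x) = x³ - 2x - 5
f'(x) = 3x² - 2
x₀ = 2.1

Newton-Raphson formula: x_{n+1} = x_n - f(x_n)/f'(x_n)

Iteration 1:
  f(2.100000) = 0.061000
  f'(2.100000) = 11.230000
  x_1 = 2.100000 - 0.061000/11.230000 = 2.094568
Iteration 2:
  f(2.094568) = 0.000186
  f'(2.094568) = 11.161647
  x_2 = 2.094568 - 0.000186/11.161647 = 2.094551
Iteration 3:
  f(2.094551) = 0.000000
  f'(2.094551) = 11.161438
  x_3 = 2.094551 - 0.000000/11.161438 = 2.094551
Iteration 4:
  f(2.094551) = 0.000000
  f'(2.094551) = 11.161438
  x_4 = 2.094551 - 0.000000/11.161438 = 2.094551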